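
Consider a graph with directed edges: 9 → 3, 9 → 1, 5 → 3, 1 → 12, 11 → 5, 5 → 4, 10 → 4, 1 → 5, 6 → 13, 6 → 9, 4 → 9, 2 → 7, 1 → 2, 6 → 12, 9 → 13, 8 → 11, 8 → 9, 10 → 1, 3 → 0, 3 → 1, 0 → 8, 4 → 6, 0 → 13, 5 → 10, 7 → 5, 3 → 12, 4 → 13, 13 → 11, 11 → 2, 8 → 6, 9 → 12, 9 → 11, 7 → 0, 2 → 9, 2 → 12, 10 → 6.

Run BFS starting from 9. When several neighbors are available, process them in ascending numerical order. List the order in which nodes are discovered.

Visit 9; enqueue 1, 3, 11, 12, 13 → queue [1, 3, 11, 12, 13]
Visit 1; enqueue 2, 5 → queue [3, 11, 12, 13, 2, 5]
Visit 3; enqueue 0 → queue [11, 12, 13, 2, 5, 0]
Visit 11 → queue [12, 13, 2, 5, 0]
Visit 12 → queue [13, 2, 5, 0]
Visit 13 → queue [2, 5, 0]
Visit 2; enqueue 7 → queue [5, 0, 7]
Visit 5; enqueue 4, 10 → queue [0, 7, 4, 10]
Visit 0; enqueue 8 → queue [7, 4, 10, 8]
Visit 7 → queue [4, 10, 8]
Visit 4; enqueue 6 → queue [10, 8, 6]
Visit 10 → queue [8, 6]
Visit 8 → queue [6]
Visit 6 → queue []

9 → 1 → 3 → 11 → 12 → 13 → 2 → 5 → 0 → 7 → 4 → 10 → 8 → 6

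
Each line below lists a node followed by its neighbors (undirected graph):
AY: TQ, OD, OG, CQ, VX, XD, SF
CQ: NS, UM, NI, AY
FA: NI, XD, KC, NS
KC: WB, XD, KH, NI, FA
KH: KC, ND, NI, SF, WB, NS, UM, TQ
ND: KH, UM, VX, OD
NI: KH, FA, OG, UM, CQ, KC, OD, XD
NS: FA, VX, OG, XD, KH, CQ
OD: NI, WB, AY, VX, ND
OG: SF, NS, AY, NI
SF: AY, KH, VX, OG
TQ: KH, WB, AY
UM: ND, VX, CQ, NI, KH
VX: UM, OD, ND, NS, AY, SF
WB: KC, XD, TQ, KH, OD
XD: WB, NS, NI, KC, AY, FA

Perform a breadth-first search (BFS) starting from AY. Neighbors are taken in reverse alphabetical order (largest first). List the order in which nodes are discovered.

AY XD VX TQ SF OG OD CQ WB NS NI KC FA UM ND KH

Visit AY; enqueue XD, VX, TQ, SF, OG, OD, CQ → queue [XD, VX, TQ, SF, OG, OD, CQ]
Visit XD; enqueue WB, NS, NI, KC, FA → queue [VX, TQ, SF, OG, OD, CQ, WB, NS, NI, KC, FA]
Visit VX; enqueue UM, ND → queue [TQ, SF, OG, OD, CQ, WB, NS, NI, KC, FA, UM, ND]
Visit TQ; enqueue KH → queue [SF, OG, OD, CQ, WB, NS, NI, KC, FA, UM, ND, KH]
Visit SF → queue [OG, OD, CQ, WB, NS, NI, KC, FA, UM, ND, KH]
Visit OG → queue [OD, CQ, WB, NS, NI, KC, FA, UM, ND, KH]
Visit OD → queue [CQ, WB, NS, NI, KC, FA, UM, ND, KH]
Visit CQ → queue [WB, NS, NI, KC, FA, UM, ND, KH]
Visit WB → queue [NS, NI, KC, FA, UM, ND, KH]
Visit NS → queue [NI, KC, FA, UM, ND, KH]
Visit NI → queue [KC, FA, UM, ND, KH]
Visit KC → queue [FA, UM, ND, KH]
Visit FA → queue [UM, ND, KH]
Visit UM → queue [ND, KH]
Visit ND → queue [KH]
Visit KH → queue []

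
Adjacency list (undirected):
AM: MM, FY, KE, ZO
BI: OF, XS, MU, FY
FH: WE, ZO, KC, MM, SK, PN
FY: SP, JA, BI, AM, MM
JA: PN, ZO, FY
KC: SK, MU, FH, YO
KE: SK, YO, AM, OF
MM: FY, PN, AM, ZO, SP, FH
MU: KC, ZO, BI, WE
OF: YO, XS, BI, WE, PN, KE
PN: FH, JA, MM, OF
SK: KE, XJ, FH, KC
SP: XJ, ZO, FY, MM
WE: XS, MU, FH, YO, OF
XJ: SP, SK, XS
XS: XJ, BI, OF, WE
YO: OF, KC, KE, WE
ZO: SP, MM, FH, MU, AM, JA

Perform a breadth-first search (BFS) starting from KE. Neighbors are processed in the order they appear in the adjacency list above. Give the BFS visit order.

KE, SK, YO, AM, OF, XJ, FH, KC, WE, MM, FY, ZO, XS, BI, PN, SP, MU, JA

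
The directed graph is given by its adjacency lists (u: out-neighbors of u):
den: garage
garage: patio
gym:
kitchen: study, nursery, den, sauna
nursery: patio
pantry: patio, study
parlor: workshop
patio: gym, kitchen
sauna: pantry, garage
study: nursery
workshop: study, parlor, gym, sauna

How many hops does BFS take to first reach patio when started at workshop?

Level 0: workshop
Level 1: gym, parlor, sauna, study
Level 2: garage, nursery, pantry
Level 3: patio
Level 4: kitchen
Level 5: den
patio first appears at level 3.

3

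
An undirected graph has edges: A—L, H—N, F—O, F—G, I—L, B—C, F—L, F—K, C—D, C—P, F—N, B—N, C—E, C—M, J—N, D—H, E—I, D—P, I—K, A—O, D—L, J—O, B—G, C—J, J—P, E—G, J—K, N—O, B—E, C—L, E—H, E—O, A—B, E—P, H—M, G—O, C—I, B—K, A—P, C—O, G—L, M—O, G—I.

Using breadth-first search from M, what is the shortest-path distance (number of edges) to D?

2

Level 0: M
Level 1: C, H, O
Level 2: A, B, D, E, F, G, I, J, L, N, P
Level 3: K
D first appears at level 2.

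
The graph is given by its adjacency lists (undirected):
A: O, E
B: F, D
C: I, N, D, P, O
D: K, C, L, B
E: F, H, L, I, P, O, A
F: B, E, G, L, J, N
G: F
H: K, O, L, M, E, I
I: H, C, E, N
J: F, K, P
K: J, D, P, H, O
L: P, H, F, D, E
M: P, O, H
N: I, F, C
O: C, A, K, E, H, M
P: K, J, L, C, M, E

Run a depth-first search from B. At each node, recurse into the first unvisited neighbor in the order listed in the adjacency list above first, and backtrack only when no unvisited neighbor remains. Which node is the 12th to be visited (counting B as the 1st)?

Visit B
B → F
F → E
E → H
H → K
K → J
J → P
P → L
L → D
D → C
C → I
I → N
C → O
O → A
O → M
F → G

Visit order: B, F, E, H, K, J, P, L, D, C, I, N, O, A, M, G

N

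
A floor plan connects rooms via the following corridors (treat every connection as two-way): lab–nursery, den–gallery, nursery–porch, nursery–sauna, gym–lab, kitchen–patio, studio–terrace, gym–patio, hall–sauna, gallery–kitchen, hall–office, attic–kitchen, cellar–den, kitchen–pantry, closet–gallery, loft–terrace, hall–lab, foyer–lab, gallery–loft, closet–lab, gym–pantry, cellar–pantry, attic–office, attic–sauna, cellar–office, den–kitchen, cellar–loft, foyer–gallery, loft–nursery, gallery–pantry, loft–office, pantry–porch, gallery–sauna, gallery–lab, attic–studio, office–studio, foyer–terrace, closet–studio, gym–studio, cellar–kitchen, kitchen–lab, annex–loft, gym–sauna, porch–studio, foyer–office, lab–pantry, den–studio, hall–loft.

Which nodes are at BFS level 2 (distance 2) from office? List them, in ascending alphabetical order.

annex, closet, den, gallery, gym, kitchen, lab, nursery, pantry, porch, sauna, terrace

Level 0: office
Level 1: attic, cellar, foyer, hall, loft, studio
Level 2: annex, closet, den, gallery, gym, kitchen, lab, nursery, pantry, porch, sauna, terrace
Level 3: patio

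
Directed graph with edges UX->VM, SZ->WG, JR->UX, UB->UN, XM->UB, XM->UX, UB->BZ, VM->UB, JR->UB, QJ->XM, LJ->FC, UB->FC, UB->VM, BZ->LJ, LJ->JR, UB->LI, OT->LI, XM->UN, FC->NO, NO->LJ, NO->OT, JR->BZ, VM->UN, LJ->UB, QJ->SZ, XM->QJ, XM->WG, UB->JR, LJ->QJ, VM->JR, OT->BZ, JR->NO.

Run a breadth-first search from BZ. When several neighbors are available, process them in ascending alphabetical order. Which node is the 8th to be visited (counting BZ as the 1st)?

UX

Visit BZ; enqueue LJ → queue [LJ]
Visit LJ; enqueue FC, JR, QJ, UB → queue [FC, JR, QJ, UB]
Visit FC; enqueue NO → queue [JR, QJ, UB, NO]
Visit JR; enqueue UX → queue [QJ, UB, NO, UX]
Visit QJ; enqueue SZ, XM → queue [UB, NO, UX, SZ, XM]
Visit UB; enqueue LI, UN, VM → queue [NO, UX, SZ, XM, LI, UN, VM]
Visit NO; enqueue OT → queue [UX, SZ, XM, LI, UN, VM, OT]
Visit UX → queue [SZ, XM, LI, UN, VM, OT]
Visit SZ; enqueue WG → queue [XM, LI, UN, VM, OT, WG]
Visit XM → queue [LI, UN, VM, OT, WG]
Visit LI → queue [UN, VM, OT, WG]
Visit UN → queue [VM, OT, WG]
Visit VM → queue [OT, WG]
Visit OT → queue [WG]
Visit WG → queue []

Visit order: BZ, LJ, FC, JR, QJ, UB, NO, UX, SZ, XM, LI, UN, VM, OT, WG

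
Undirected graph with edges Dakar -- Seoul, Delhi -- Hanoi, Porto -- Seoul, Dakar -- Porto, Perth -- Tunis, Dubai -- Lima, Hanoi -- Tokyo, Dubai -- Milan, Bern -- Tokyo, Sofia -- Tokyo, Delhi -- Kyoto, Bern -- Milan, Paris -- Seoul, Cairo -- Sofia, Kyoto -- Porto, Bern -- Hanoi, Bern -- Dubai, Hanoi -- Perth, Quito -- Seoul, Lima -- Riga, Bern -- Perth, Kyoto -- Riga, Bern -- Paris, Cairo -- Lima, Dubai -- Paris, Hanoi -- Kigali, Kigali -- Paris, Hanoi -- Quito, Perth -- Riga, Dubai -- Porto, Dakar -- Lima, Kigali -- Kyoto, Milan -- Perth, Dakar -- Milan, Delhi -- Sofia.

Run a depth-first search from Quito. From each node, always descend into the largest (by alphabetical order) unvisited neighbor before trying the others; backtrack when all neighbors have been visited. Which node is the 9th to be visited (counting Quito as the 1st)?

Visit Quito
Quito → Seoul
Seoul → Porto
Porto → Kyoto
Kyoto → Riga
Riga → Perth
Perth → Tunis
Perth → Milan
Milan → Dubai
Dubai → Paris
Paris → Kigali
Kigali → Hanoi
Hanoi → Tokyo
Tokyo → Sofia
Sofia → Delhi
Sofia → Cairo
Cairo → Lima
Lima → Dakar
Tokyo → Bern

Visit order: Quito, Seoul, Porto, Kyoto, Riga, Perth, Tunis, Milan, Dubai, Paris, Kigali, Hanoi, Tokyo, Sofia, Delhi, Cairo, Lima, Dakar, Bern

Dubai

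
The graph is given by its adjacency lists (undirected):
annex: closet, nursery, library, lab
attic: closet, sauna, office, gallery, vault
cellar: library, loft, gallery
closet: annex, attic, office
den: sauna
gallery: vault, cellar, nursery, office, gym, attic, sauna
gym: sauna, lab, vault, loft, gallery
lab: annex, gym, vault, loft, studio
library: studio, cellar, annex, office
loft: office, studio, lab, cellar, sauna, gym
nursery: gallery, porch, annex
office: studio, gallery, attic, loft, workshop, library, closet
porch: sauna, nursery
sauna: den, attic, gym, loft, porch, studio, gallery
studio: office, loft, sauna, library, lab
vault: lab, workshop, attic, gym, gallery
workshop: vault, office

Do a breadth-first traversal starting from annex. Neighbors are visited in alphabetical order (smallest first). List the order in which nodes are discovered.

Visit annex; enqueue closet, lab, library, nursery → queue [closet, lab, library, nursery]
Visit closet; enqueue attic, office → queue [lab, library, nursery, attic, office]
Visit lab; enqueue gym, loft, studio, vault → queue [library, nursery, attic, office, gym, loft, studio, vault]
Visit library; enqueue cellar → queue [nursery, attic, office, gym, loft, studio, vault, cellar]
Visit nursery; enqueue gallery, porch → queue [attic, office, gym, loft, studio, vault, cellar, gallery, porch]
Visit attic; enqueue sauna → queue [office, gym, loft, studio, vault, cellar, gallery, porch, sauna]
Visit office; enqueue workshop → queue [gym, loft, studio, vault, cellar, gallery, porch, sauna, workshop]
Visit gym → queue [loft, studio, vault, cellar, gallery, porch, sauna, workshop]
Visit loft → queue [studio, vault, cellar, gallery, porch, sauna, workshop]
Visit studio → queue [vault, cellar, gallery, porch, sauna, workshop]
Visit vault → queue [cellar, gallery, porch, sauna, workshop]
Visit cellar → queue [gallery, porch, sauna, workshop]
Visit gallery → queue [porch, sauna, workshop]
Visit porch → queue [sauna, workshop]
Visit sauna; enqueue den → queue [workshop, den]
Visit workshop → queue [den]
Visit den → queue []

annex, closet, lab, library, nursery, attic, office, gym, loft, studio, vault, cellar, gallery, porch, sauna, workshop, den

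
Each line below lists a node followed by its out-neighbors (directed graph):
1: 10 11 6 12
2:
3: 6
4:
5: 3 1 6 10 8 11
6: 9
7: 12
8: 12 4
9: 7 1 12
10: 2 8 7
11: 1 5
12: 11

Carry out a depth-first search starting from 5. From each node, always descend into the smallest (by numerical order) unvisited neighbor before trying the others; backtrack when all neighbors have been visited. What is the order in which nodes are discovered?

5, 1, 6, 9, 7, 12, 11, 10, 2, 8, 4, 3

Visit 5
5 → 1
1 → 6
6 → 9
9 → 7
7 → 12
12 → 11
1 → 10
10 → 2
10 → 8
8 → 4
5 → 3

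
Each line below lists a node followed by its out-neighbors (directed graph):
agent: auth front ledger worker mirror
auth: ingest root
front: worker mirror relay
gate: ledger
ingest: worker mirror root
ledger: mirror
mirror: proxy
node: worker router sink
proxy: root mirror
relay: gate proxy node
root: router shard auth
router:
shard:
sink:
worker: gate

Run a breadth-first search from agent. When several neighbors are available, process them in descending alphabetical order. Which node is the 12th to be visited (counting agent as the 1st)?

Visit agent; enqueue worker, mirror, ledger, front, auth → queue [worker, mirror, ledger, front, auth]
Visit worker; enqueue gate → queue [mirror, ledger, front, auth, gate]
Visit mirror; enqueue proxy → queue [ledger, front, auth, gate, proxy]
Visit ledger → queue [front, auth, gate, proxy]
Visit front; enqueue relay → queue [auth, gate, proxy, relay]
Visit auth; enqueue root, ingest → queue [gate, proxy, relay, root, ingest]
Visit gate → queue [proxy, relay, root, ingest]
Visit proxy → queue [relay, root, ingest]
Visit relay; enqueue node → queue [root, ingest, node]
Visit root; enqueue shard, router → queue [ingest, node, shard, router]
Visit ingest → queue [node, shard, router]
Visit node; enqueue sink → queue [shard, router, sink]
Visit shard → queue [router, sink]
Visit router → queue [sink]
Visit sink → queue []

Visit order: agent, worker, mirror, ledger, front, auth, gate, proxy, relay, root, ingest, node, shard, router, sink

node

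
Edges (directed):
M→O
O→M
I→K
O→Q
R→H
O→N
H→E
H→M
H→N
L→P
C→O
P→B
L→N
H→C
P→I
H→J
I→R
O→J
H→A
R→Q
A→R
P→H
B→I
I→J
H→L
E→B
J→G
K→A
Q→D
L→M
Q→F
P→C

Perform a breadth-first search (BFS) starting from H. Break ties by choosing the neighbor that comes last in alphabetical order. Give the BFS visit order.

H → N → M → L → J → E → C → A → O → P → G → B → R → Q → I → F → D → K

Visit H; enqueue N, M, L, J, E, C, A → queue [N, M, L, J, E, C, A]
Visit N → queue [M, L, J, E, C, A]
Visit M; enqueue O → queue [L, J, E, C, A, O]
Visit L; enqueue P → queue [J, E, C, A, O, P]
Visit J; enqueue G → queue [E, C, A, O, P, G]
Visit E; enqueue B → queue [C, A, O, P, G, B]
Visit C → queue [A, O, P, G, B]
Visit A; enqueue R → queue [O, P, G, B, R]
Visit O; enqueue Q → queue [P, G, B, R, Q]
Visit P; enqueue I → queue [G, B, R, Q, I]
Visit G → queue [B, R, Q, I]
Visit B → queue [R, Q, I]
Visit R → queue [Q, I]
Visit Q; enqueue F, D → queue [I, F, D]
Visit I; enqueue K → queue [F, D, K]
Visit F → queue [D, K]
Visit D → queue [K]
Visit K → queue []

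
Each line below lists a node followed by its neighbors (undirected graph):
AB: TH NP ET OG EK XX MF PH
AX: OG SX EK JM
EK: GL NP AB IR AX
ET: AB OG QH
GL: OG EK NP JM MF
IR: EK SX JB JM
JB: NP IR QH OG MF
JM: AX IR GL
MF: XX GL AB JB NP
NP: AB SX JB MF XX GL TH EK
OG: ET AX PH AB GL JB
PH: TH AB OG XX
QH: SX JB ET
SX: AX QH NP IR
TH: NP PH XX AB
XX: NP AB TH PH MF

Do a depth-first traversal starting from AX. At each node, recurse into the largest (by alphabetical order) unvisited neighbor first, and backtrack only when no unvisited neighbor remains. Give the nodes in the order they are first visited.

AX SX QH JB OG PH XX TH NP MF GL JM IR EK AB ET

Visit AX
AX → SX
SX → QH
QH → JB
JB → OG
OG → PH
PH → XX
XX → TH
TH → NP
NP → MF
MF → GL
GL → JM
JM → IR
IR → EK
EK → AB
AB → ET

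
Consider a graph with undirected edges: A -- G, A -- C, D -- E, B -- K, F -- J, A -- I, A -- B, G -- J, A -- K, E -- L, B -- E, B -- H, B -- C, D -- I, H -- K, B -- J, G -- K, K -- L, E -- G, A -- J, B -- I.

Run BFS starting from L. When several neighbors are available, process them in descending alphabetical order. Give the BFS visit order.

L, K, E, H, G, B, A, D, J, I, C, F

Visit L; enqueue K, E → queue [K, E]
Visit K; enqueue H, G, B, A → queue [E, H, G, B, A]
Visit E; enqueue D → queue [H, G, B, A, D]
Visit H → queue [G, B, A, D]
Visit G; enqueue J → queue [B, A, D, J]
Visit B; enqueue I, C → queue [A, D, J, I, C]
Visit A → queue [D, J, I, C]
Visit D → queue [J, I, C]
Visit J; enqueue F → queue [I, C, F]
Visit I → queue [C, F]
Visit C → queue [F]
Visit F → queue []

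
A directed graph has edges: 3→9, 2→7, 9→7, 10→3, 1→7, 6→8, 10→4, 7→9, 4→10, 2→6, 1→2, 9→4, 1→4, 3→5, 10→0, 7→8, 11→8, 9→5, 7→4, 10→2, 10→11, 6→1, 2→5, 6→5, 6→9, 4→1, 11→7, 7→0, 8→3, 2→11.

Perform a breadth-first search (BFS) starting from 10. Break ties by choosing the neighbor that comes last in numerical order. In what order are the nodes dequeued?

Visit 10; enqueue 11, 4, 3, 2, 0 → queue [11, 4, 3, 2, 0]
Visit 11; enqueue 8, 7 → queue [4, 3, 2, 0, 8, 7]
Visit 4; enqueue 1 → queue [3, 2, 0, 8, 7, 1]
Visit 3; enqueue 9, 5 → queue [2, 0, 8, 7, 1, 9, 5]
Visit 2; enqueue 6 → queue [0, 8, 7, 1, 9, 5, 6]
Visit 0 → queue [8, 7, 1, 9, 5, 6]
Visit 8 → queue [7, 1, 9, 5, 6]
Visit 7 → queue [1, 9, 5, 6]
Visit 1 → queue [9, 5, 6]
Visit 9 → queue [5, 6]
Visit 5 → queue [6]
Visit 6 → queue []

10 11 4 3 2 0 8 7 1 9 5 6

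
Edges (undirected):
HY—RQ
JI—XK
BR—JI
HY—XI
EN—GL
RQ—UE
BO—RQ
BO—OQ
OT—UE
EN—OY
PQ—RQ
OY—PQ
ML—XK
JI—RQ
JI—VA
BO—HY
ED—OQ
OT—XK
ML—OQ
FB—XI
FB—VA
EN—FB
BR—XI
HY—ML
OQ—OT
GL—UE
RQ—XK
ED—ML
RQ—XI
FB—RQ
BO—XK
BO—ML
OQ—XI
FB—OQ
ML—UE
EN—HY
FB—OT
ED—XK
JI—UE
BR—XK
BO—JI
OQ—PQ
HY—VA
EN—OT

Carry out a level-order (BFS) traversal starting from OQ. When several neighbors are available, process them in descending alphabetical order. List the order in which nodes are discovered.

Visit OQ; enqueue XI, PQ, OT, ML, FB, ED, BO → queue [XI, PQ, OT, ML, FB, ED, BO]
Visit XI; enqueue RQ, HY, BR → queue [PQ, OT, ML, FB, ED, BO, RQ, HY, BR]
Visit PQ; enqueue OY → queue [OT, ML, FB, ED, BO, RQ, HY, BR, OY]
Visit OT; enqueue XK, UE, EN → queue [ML, FB, ED, BO, RQ, HY, BR, OY, XK, UE, EN]
Visit ML → queue [FB, ED, BO, RQ, HY, BR, OY, XK, UE, EN]
Visit FB; enqueue VA → queue [ED, BO, RQ, HY, BR, OY, XK, UE, EN, VA]
Visit ED → queue [BO, RQ, HY, BR, OY, XK, UE, EN, VA]
Visit BO; enqueue JI → queue [RQ, HY, BR, OY, XK, UE, EN, VA, JI]
Visit RQ → queue [HY, BR, OY, XK, UE, EN, VA, JI]
Visit HY → queue [BR, OY, XK, UE, EN, VA, JI]
Visit BR → queue [OY, XK, UE, EN, VA, JI]
Visit OY → queue [XK, UE, EN, VA, JI]
Visit XK → queue [UE, EN, VA, JI]
Visit UE; enqueue GL → queue [EN, VA, JI, GL]
Visit EN → queue [VA, JI, GL]
Visit VA → queue [JI, GL]
Visit JI → queue [GL]
Visit GL → queue []

OQ, XI, PQ, OT, ML, FB, ED, BO, RQ, HY, BR, OY, XK, UE, EN, VA, JI, GL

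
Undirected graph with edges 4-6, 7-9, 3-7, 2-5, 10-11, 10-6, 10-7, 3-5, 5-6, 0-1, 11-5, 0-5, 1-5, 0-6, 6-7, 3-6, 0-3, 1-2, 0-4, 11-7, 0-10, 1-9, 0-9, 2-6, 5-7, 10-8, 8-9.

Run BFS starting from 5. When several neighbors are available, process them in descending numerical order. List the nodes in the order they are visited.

Visit 5; enqueue 11, 7, 6, 3, 2, 1, 0 → queue [11, 7, 6, 3, 2, 1, 0]
Visit 11; enqueue 10 → queue [7, 6, 3, 2, 1, 0, 10]
Visit 7; enqueue 9 → queue [6, 3, 2, 1, 0, 10, 9]
Visit 6; enqueue 4 → queue [3, 2, 1, 0, 10, 9, 4]
Visit 3 → queue [2, 1, 0, 10, 9, 4]
Visit 2 → queue [1, 0, 10, 9, 4]
Visit 1 → queue [0, 10, 9, 4]
Visit 0 → queue [10, 9, 4]
Visit 10; enqueue 8 → queue [9, 4, 8]
Visit 9 → queue [4, 8]
Visit 4 → queue [8]
Visit 8 → queue []

5 11 7 6 3 2 1 0 10 9 4 8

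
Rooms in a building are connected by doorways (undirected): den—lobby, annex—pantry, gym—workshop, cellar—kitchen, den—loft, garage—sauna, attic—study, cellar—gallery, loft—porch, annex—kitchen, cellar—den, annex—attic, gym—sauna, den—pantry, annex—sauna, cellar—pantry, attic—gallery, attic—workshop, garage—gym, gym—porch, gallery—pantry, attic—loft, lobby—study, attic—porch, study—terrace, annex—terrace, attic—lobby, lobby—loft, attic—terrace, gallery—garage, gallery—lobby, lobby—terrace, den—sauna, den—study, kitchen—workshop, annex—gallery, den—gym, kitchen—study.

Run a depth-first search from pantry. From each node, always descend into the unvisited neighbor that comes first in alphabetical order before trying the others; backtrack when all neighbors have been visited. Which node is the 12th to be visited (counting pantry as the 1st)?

lobby

Visit pantry
pantry → annex
annex → attic
attic → gallery
gallery → cellar
cellar → den
den → gym
gym → garage
garage → sauna
gym → porch
porch → loft
loft → lobby
lobby → study
study → kitchen
kitchen → workshop
study → terrace

Visit order: pantry, annex, attic, gallery, cellar, den, gym, garage, sauna, porch, loft, lobby, study, kitchen, workshop, terrace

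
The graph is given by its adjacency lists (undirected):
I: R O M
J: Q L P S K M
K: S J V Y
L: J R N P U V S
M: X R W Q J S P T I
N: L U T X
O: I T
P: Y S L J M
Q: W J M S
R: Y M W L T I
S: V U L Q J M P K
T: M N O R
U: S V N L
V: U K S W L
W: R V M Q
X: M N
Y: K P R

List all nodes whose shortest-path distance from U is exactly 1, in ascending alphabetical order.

Level 0: U
Level 1: L, N, S, V
Level 2: J, K, M, P, Q, R, T, W, X
Level 3: I, O, Y

L, N, S, V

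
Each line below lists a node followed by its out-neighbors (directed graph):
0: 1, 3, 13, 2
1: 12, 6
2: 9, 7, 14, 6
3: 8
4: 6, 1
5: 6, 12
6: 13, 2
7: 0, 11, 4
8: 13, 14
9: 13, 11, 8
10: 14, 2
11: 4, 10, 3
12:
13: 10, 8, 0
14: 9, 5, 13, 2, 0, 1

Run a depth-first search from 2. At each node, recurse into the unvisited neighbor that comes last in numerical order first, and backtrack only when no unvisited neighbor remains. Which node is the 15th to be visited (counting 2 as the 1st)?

7

Visit 2
2 → 14
14 → 13
13 → 10
13 → 8
13 → 0
0 → 3
0 → 1
1 → 12
1 → 6
14 → 9
9 → 11
11 → 4
14 → 5
2 → 7

Visit order: 2, 14, 13, 10, 8, 0, 3, 1, 12, 6, 9, 11, 4, 5, 7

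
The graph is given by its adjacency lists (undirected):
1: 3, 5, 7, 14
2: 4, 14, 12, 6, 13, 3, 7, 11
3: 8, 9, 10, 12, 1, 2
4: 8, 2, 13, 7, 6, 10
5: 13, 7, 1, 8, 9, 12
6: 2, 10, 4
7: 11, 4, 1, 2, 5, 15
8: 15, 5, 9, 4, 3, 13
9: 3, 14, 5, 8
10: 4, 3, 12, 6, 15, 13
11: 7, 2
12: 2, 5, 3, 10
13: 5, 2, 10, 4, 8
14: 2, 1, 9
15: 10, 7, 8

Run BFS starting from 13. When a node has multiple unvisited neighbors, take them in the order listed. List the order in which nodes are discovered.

13 -> 5 -> 2 -> 10 -> 4 -> 8 -> 7 -> 1 -> 9 -> 12 -> 14 -> 6 -> 3 -> 11 -> 15

Visit 13; enqueue 5, 2, 10, 4, 8 → queue [5, 2, 10, 4, 8]
Visit 5; enqueue 7, 1, 9, 12 → queue [2, 10, 4, 8, 7, 1, 9, 12]
Visit 2; enqueue 14, 6, 3, 11 → queue [10, 4, 8, 7, 1, 9, 12, 14, 6, 3, 11]
Visit 10; enqueue 15 → queue [4, 8, 7, 1, 9, 12, 14, 6, 3, 11, 15]
Visit 4 → queue [8, 7, 1, 9, 12, 14, 6, 3, 11, 15]
Visit 8 → queue [7, 1, 9, 12, 14, 6, 3, 11, 15]
Visit 7 → queue [1, 9, 12, 14, 6, 3, 11, 15]
Visit 1 → queue [9, 12, 14, 6, 3, 11, 15]
Visit 9 → queue [12, 14, 6, 3, 11, 15]
Visit 12 → queue [14, 6, 3, 11, 15]
Visit 14 → queue [6, 3, 11, 15]
Visit 6 → queue [3, 11, 15]
Visit 3 → queue [11, 15]
Visit 11 → queue [15]
Visit 15 → queue []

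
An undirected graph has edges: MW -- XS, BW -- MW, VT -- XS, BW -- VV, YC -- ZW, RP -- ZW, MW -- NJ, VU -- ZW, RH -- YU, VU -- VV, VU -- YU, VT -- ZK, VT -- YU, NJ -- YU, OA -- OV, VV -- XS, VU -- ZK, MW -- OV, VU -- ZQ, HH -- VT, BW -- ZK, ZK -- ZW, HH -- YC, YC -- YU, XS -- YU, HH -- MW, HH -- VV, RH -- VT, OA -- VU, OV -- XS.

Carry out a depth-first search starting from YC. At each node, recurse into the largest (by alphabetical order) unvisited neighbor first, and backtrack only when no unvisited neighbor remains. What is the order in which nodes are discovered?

Visit YC
YC → ZW
ZW → ZK
ZK → VU
VU → ZQ
VU → YU
YU → XS
XS → VV
VV → HH
HH → VT
VT → RH
HH → MW
MW → OV
OV → OA
MW → NJ
MW → BW
ZW → RP

YC → ZW → ZK → VU → ZQ → YU → XS → VV → HH → VT → RH → MW → OV → OA → NJ → BW → RP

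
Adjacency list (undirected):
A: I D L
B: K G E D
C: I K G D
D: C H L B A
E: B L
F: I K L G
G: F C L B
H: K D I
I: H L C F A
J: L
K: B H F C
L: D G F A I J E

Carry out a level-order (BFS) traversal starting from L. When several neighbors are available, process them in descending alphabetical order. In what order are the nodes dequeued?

Visit L; enqueue J, I, G, F, E, D, A → queue [J, I, G, F, E, D, A]
Visit J → queue [I, G, F, E, D, A]
Visit I; enqueue H, C → queue [G, F, E, D, A, H, C]
Visit G; enqueue B → queue [F, E, D, A, H, C, B]
Visit F; enqueue K → queue [E, D, A, H, C, B, K]
Visit E → queue [D, A, H, C, B, K]
Visit D → queue [A, H, C, B, K]
Visit A → queue [H, C, B, K]
Visit H → queue [C, B, K]
Visit C → queue [B, K]
Visit B → queue [K]
Visit K → queue []

L → J → I → G → F → E → D → A → H → C → B → K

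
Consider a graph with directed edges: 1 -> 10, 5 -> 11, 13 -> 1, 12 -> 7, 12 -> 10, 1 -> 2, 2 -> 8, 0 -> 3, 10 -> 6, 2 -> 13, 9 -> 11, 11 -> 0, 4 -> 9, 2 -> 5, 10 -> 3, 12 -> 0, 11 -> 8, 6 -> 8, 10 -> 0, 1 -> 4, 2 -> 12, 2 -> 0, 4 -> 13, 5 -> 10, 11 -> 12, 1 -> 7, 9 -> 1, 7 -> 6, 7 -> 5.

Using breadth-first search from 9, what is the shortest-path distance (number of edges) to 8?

Level 0: 9
Level 1: 1, 11
Level 2: 0, 2, 4, 7, 8, 10, 12
Level 3: 3, 5, 6, 13
8 first appears at level 2.

2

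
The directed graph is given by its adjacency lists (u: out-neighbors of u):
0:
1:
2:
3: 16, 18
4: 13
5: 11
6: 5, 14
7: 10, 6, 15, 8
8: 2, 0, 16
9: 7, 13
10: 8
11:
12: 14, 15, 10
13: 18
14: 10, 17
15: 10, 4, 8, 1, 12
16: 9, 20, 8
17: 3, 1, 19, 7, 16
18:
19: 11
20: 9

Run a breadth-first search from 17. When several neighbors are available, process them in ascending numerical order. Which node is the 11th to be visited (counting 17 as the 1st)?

15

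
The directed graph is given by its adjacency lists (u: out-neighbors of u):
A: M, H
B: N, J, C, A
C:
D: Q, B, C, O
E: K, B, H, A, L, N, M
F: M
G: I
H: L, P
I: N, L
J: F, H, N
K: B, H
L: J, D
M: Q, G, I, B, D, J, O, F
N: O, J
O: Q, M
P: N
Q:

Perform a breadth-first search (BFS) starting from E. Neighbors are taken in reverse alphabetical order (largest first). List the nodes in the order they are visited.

E, N, M, L, K, H, B, A, O, J, Q, I, G, F, D, P, C

Visit E; enqueue N, M, L, K, H, B, A → queue [N, M, L, K, H, B, A]
Visit N; enqueue O, J → queue [M, L, K, H, B, A, O, J]
Visit M; enqueue Q, I, G, F, D → queue [L, K, H, B, A, O, J, Q, I, G, F, D]
Visit L → queue [K, H, B, A, O, J, Q, I, G, F, D]
Visit K → queue [H, B, A, O, J, Q, I, G, F, D]
Visit H; enqueue P → queue [B, A, O, J, Q, I, G, F, D, P]
Visit B; enqueue C → queue [A, O, J, Q, I, G, F, D, P, C]
Visit A → queue [O, J, Q, I, G, F, D, P, C]
Visit O → queue [J, Q, I, G, F, D, P, C]
Visit J → queue [Q, I, G, F, D, P, C]
Visit Q → queue [I, G, F, D, P, C]
Visit I → queue [G, F, D, P, C]
Visit G → queue [F, D, P, C]
Visit F → queue [D, P, C]
Visit D → queue [P, C]
Visit P → queue [C]
Visit C → queue []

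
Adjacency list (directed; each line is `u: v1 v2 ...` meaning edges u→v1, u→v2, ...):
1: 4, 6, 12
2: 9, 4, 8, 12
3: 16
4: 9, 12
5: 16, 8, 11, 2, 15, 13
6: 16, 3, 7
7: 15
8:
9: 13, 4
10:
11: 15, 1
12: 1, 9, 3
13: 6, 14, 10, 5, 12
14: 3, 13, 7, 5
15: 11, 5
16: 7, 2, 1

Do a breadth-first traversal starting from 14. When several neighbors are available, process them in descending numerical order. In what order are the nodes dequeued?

Visit 14; enqueue 13, 7, 5, 3 → queue [13, 7, 5, 3]
Visit 13; enqueue 12, 10, 6 → queue [7, 5, 3, 12, 10, 6]
Visit 7; enqueue 15 → queue [5, 3, 12, 10, 6, 15]
Visit 5; enqueue 16, 11, 8, 2 → queue [3, 12, 10, 6, 15, 16, 11, 8, 2]
Visit 3 → queue [12, 10, 6, 15, 16, 11, 8, 2]
Visit 12; enqueue 9, 1 → queue [10, 6, 15, 16, 11, 8, 2, 9, 1]
Visit 10 → queue [6, 15, 16, 11, 8, 2, 9, 1]
Visit 6 → queue [15, 16, 11, 8, 2, 9, 1]
Visit 15 → queue [16, 11, 8, 2, 9, 1]
Visit 16 → queue [11, 8, 2, 9, 1]
Visit 11 → queue [8, 2, 9, 1]
Visit 8 → queue [2, 9, 1]
Visit 2; enqueue 4 → queue [9, 1, 4]
Visit 9 → queue [1, 4]
Visit 1 → queue [4]
Visit 4 → queue []

14, 13, 7, 5, 3, 12, 10, 6, 15, 16, 11, 8, 2, 9, 1, 4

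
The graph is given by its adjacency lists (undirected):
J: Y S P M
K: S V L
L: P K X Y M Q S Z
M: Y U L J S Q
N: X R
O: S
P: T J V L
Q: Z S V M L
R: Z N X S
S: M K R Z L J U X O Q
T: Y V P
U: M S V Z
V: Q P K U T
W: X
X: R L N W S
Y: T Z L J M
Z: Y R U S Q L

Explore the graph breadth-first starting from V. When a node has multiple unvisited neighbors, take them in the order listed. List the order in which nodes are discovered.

V Q P K U T Z S M L J Y R X O N W

Visit V; enqueue Q, P, K, U, T → queue [Q, P, K, U, T]
Visit Q; enqueue Z, S, M, L → queue [P, K, U, T, Z, S, M, L]
Visit P; enqueue J → queue [K, U, T, Z, S, M, L, J]
Visit K → queue [U, T, Z, S, M, L, J]
Visit U → queue [T, Z, S, M, L, J]
Visit T; enqueue Y → queue [Z, S, M, L, J, Y]
Visit Z; enqueue R → queue [S, M, L, J, Y, R]
Visit S; enqueue X, O → queue [M, L, J, Y, R, X, O]
Visit M → queue [L, J, Y, R, X, O]
Visit L → queue [J, Y, R, X, O]
Visit J → queue [Y, R, X, O]
Visit Y → queue [R, X, O]
Visit R; enqueue N → queue [X, O, N]
Visit X; enqueue W → queue [O, N, W]
Visit O → queue [N, W]
Visit N → queue [W]
Visit W → queue []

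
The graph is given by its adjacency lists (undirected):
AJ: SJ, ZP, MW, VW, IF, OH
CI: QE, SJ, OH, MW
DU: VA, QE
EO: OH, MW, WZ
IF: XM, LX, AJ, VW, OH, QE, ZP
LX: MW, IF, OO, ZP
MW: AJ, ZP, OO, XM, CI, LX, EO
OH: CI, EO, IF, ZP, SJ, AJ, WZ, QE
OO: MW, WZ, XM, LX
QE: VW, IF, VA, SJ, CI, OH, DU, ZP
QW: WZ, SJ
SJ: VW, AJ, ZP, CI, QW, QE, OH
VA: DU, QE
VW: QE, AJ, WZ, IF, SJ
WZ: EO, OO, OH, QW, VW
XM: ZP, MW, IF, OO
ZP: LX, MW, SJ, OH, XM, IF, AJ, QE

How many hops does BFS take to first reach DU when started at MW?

3

Level 0: MW
Level 1: AJ, CI, EO, LX, OO, XM, ZP
Level 2: IF, OH, QE, SJ, VW, WZ
Level 3: DU, QW, VA
DU first appears at level 3.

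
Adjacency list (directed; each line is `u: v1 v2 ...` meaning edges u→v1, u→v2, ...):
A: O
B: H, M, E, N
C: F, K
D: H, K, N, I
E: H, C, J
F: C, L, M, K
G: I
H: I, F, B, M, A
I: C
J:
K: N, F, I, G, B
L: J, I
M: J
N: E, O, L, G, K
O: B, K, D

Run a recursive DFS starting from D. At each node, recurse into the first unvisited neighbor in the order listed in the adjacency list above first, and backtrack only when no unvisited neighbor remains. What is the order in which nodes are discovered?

Visit D
D → H
H → I
I → C
C → F
F → L
L → J
F → M
F → K
K → N
N → E
N → O
O → B
N → G
H → A

D -> H -> I -> C -> F -> L -> J -> M -> K -> N -> E -> O -> B -> G -> A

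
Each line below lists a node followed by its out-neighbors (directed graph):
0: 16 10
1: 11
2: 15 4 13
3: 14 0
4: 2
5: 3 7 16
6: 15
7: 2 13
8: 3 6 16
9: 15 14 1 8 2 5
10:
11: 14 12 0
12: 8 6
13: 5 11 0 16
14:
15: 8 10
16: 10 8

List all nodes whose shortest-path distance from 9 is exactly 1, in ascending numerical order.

Level 0: 9
Level 1: 1, 2, 5, 8, 14, 15
Level 2: 3, 4, 6, 7, 10, 11, 13, 16
Level 3: 0, 12

1, 2, 5, 8, 14, 15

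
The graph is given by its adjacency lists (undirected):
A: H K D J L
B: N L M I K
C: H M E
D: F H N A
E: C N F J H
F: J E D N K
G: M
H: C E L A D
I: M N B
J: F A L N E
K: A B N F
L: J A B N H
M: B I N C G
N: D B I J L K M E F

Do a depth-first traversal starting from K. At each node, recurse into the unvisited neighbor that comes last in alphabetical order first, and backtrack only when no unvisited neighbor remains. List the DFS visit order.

K, N, M, I, B, L, J, F, E, H, D, A, C, G

Visit K
K → N
N → M
M → I
I → B
B → L
L → J
J → F
F → E
E → H
H → D
D → A
H → C
M → G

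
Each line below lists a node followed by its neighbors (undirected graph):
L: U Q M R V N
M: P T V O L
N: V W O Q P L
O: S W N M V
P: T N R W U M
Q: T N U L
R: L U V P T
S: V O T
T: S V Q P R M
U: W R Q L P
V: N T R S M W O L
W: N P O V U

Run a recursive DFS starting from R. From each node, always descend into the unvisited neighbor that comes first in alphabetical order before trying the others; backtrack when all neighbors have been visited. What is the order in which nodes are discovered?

R, L, M, O, N, P, T, Q, U, W, V, S

Visit R
R → L
L → M
M → O
O → N
N → P
P → T
T → Q
Q → U
U → W
W → V
V → S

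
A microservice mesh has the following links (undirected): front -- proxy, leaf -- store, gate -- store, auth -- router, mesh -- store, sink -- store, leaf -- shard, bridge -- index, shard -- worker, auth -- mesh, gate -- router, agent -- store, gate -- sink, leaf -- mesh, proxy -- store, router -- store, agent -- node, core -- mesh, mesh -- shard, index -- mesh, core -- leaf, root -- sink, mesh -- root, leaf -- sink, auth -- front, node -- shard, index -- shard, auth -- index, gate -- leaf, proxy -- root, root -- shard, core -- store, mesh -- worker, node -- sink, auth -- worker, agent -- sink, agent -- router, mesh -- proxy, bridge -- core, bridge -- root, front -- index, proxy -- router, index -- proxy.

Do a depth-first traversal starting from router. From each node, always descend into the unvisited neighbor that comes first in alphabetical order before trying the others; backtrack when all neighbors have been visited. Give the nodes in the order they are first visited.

router agent node shard index auth front proxy mesh core bridge root sink gate leaf store worker

Visit router
router → agent
agent → node
node → shard
shard → index
index → auth
auth → front
front → proxy
proxy → mesh
mesh → core
core → bridge
bridge → root
root → sink
sink → gate
gate → leaf
leaf → store
mesh → worker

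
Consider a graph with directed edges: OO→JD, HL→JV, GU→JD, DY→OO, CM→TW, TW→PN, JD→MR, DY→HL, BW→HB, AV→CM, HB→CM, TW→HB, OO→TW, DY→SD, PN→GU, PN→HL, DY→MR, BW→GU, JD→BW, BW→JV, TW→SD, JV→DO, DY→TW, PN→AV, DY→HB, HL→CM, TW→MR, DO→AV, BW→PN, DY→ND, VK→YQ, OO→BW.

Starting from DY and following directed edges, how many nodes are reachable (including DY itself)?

16

BFS from DY visits: DY, TW, SD, OO, ND, MR, HL, HB, PN, JD, BW, JV, CM, GU, AV, DO
Reachable nodes: 16 of 18 total.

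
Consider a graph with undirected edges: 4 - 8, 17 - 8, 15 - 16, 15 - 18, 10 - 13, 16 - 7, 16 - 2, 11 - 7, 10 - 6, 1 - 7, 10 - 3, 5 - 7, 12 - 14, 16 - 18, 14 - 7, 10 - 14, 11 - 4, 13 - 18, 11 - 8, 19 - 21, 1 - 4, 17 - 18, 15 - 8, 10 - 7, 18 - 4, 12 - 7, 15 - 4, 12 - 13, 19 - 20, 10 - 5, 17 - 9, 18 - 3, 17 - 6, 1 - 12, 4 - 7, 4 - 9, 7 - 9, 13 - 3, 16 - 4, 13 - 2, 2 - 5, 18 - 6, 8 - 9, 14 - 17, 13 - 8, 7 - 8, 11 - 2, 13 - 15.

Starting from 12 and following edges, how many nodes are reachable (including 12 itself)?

BFS from 12 visits: 12, 14, 13, 7, 1, 17, 10, 18, 15, 8, 3, 2, 16, 11, 9, 5, 4, 6
Reachable nodes: 18 of 21 total.

18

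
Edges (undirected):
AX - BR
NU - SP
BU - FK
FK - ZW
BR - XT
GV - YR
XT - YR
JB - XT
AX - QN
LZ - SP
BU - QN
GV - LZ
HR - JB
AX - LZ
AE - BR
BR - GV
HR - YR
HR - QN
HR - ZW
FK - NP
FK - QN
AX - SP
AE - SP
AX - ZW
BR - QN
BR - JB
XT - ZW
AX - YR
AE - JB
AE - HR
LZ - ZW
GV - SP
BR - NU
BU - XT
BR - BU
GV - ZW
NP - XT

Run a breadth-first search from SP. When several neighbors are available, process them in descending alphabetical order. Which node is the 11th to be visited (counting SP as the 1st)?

Visit SP; enqueue NU, LZ, GV, AX, AE → queue [NU, LZ, GV, AX, AE]
Visit NU; enqueue BR → queue [LZ, GV, AX, AE, BR]
Visit LZ; enqueue ZW → queue [GV, AX, AE, BR, ZW]
Visit GV; enqueue YR → queue [AX, AE, BR, ZW, YR]
Visit AX; enqueue QN → queue [AE, BR, ZW, YR, QN]
Visit AE; enqueue JB, HR → queue [BR, ZW, YR, QN, JB, HR]
Visit BR; enqueue XT, BU → queue [ZW, YR, QN, JB, HR, XT, BU]
Visit ZW; enqueue FK → queue [YR, QN, JB, HR, XT, BU, FK]
Visit YR → queue [QN, JB, HR, XT, BU, FK]
Visit QN → queue [JB, HR, XT, BU, FK]
Visit JB → queue [HR, XT, BU, FK]
Visit HR → queue [XT, BU, FK]
Visit XT; enqueue NP → queue [BU, FK, NP]
Visit BU → queue [FK, NP]
Visit FK → queue [NP]
Visit NP → queue []

Visit order: SP, NU, LZ, GV, AX, AE, BR, ZW, YR, QN, JB, HR, XT, BU, FK, NP

JB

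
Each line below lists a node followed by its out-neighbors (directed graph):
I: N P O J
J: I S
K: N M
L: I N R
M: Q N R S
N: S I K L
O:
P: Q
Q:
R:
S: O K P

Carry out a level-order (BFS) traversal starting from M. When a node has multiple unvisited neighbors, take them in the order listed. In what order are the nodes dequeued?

Visit M; enqueue Q, N, R, S → queue [Q, N, R, S]
Visit Q → queue [N, R, S]
Visit N; enqueue I, K, L → queue [R, S, I, K, L]
Visit R → queue [S, I, K, L]
Visit S; enqueue O, P → queue [I, K, L, O, P]
Visit I; enqueue J → queue [K, L, O, P, J]
Visit K → queue [L, O, P, J]
Visit L → queue [O, P, J]
Visit O → queue [P, J]
Visit P → queue [J]
Visit J → queue []

M, Q, N, R, S, I, K, L, O, P, J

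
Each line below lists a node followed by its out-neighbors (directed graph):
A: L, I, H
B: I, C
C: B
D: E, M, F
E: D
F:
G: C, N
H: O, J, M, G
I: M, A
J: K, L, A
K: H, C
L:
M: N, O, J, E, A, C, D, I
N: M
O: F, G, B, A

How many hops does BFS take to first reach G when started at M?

Level 0: M
Level 1: A, C, D, E, I, J, N, O
Level 2: B, F, G, H, K, L
G first appears at level 2.

2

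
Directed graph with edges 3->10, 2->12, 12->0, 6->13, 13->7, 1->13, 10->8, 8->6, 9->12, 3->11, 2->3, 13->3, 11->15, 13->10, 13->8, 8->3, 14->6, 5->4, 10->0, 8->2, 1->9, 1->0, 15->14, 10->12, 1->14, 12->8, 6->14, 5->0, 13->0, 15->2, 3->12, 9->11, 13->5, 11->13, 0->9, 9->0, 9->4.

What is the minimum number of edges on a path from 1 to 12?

2

Level 0: 1
Level 1: 0, 9, 13, 14
Level 2: 3, 4, 5, 6, 7, 8, 10, 11, 12
Level 3: 2, 15
12 first appears at level 2.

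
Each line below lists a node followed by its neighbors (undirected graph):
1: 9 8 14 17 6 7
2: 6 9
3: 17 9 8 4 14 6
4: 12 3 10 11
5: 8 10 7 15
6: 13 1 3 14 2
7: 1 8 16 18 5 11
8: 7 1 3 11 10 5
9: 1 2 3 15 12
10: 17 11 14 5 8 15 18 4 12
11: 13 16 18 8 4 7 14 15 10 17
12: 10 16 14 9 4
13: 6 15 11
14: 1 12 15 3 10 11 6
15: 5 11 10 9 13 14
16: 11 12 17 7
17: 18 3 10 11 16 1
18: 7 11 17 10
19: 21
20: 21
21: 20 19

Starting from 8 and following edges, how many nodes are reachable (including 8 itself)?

BFS from 8 visits: 8, 11, 10, 7, 5, 3, 1, 18, 17, 16, 15, 14, 13, 4, 12, 9, 6, 2
Reachable nodes: 18 of 21 total.

18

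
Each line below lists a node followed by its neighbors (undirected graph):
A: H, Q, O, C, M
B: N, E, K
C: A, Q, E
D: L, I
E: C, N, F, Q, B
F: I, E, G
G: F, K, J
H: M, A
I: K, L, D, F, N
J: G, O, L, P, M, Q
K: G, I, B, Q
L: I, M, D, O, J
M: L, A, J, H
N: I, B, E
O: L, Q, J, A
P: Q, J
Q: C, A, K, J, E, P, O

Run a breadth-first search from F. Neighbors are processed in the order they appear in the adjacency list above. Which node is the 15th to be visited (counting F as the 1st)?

Visit F; enqueue I, E, G → queue [I, E, G]
Visit I; enqueue K, L, D, N → queue [E, G, K, L, D, N]
Visit E; enqueue C, Q, B → queue [G, K, L, D, N, C, Q, B]
Visit G; enqueue J → queue [K, L, D, N, C, Q, B, J]
Visit K → queue [L, D, N, C, Q, B, J]
Visit L; enqueue M, O → queue [D, N, C, Q, B, J, M, O]
Visit D → queue [N, C, Q, B, J, M, O]
Visit N → queue [C, Q, B, J, M, O]
Visit C; enqueue A → queue [Q, B, J, M, O, A]
Visit Q; enqueue P → queue [B, J, M, O, A, P]
Visit B → queue [J, M, O, A, P]
Visit J → queue [M, O, A, P]
Visit M; enqueue H → queue [O, A, P, H]
Visit O → queue [A, P, H]
Visit A → queue [P, H]
Visit P → queue [H]
Visit H → queue []

Visit order: F, I, E, G, K, L, D, N, C, Q, B, J, M, O, A, P, H

A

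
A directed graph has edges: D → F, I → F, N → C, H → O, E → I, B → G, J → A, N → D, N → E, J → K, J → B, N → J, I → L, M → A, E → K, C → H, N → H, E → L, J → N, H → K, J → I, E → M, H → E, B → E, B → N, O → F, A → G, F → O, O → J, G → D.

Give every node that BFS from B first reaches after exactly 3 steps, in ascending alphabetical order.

A, F, O

Level 0: B
Level 1: E, G, N
Level 2: C, D, H, I, J, K, L, M
Level 3: A, F, O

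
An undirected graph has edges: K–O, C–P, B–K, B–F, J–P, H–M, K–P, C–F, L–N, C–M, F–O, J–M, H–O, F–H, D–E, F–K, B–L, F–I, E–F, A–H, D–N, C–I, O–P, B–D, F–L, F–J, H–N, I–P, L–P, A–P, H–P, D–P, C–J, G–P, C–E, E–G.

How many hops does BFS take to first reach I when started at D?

2

Level 0: D
Level 1: B, E, N, P
Level 2: A, C, F, G, H, I, J, K, L, O
Level 3: M
I first appears at level 2.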